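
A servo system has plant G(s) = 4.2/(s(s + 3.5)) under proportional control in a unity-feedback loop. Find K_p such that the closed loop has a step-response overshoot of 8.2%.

K_p = 1.88

From %OS = 100·exp(−πζ/√(1−ζ²)) = 8.2%, ζ = −ln(0.082)/√(π²+ln²(0.082)) = 0.6228.
Characteristic equation s² + 3.5s + 4.2K_p = 0 gives ζ = 3.5/(2√(4.2K_p)).
Setting ζ = 0.6228: √(4.2K_p) = 3.5/(2·0.6228) = 2.81, so K_p = 7.895/4.2 = 1.88.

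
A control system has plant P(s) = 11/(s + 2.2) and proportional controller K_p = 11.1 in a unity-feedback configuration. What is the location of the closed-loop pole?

s = -124.3

Closed-loop transfer function: T(s) = K_p·P(s)/(1 + K_p·P(s)) = 122.1/(s + 2.2 + 122.1) = 122.1/(s + 124.3).
The closed-loop pole is at s = −124.3.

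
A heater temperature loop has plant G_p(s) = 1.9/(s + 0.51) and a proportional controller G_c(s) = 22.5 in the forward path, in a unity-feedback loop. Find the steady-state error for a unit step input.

The loop is type 0. Static position error constant K_pos = G_c(0)·G_p(0) = 22.5·3.725 = 83.82.
Steady-state error to a unit step: e_ss = 1/(1+K_pos) = 1/84.82 = 0.0118.

0.0118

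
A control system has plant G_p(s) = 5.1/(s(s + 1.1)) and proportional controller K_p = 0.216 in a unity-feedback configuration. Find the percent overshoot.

14.5%

From 1 + K_pG_p(s) = 0: s² + 1.1s + 1.102 = 0 ⇒ ω_n = 1.05, ζ = 0.524.
%OS = 100·exp(−πζ/√(1−ζ²)) = 100·exp(−π·0.524/√0.7254) = 14.5%.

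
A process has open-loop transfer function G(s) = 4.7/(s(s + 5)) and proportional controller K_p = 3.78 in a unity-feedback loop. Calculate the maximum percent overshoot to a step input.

From 1 + K_pG(s) = 0: s² + 5s + 17.77 = 0 ⇒ ω_n = 4.215, ζ = 0.5931.
%OS = 100·exp(−πζ/√(1−ζ²)) = 100·exp(−π·0.5931/√0.6482) = 9.88%.

9.88%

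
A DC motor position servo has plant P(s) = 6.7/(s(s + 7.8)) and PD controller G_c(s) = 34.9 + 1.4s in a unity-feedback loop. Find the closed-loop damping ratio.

ζ = 0.562

Forward path: (34.9 + 1.4s)·6.7/(s(s+7.8)). The closed-loop characteristic equation is s² + (7.8 + 6.7·1.4)s + 6.7·34.9 = 0.
That is s² + 17.18s + 233.8 = 0, so ω_n = 15.29 rad/s and ζ = 17.18/(2·15.29) = 0.5617.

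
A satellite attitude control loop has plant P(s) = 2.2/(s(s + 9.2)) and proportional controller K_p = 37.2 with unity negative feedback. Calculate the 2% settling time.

The closed-loop denominator s² + 9.2s + 81.84 gives ω_n = √81.84 = 9.047 and ζ = 9.2/(2ω_n) = 0.5085.
2% settling time T_s ≈ 4/(ζω_n) = 4/4.6 = 0.87 s.

T_s ≈ 0.87 s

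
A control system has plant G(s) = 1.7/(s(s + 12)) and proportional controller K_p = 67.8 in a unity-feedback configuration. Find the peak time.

Closed-loop characteristic equation: s² + 12s + 115.3 = 0, so ω_n = 10.74 rad/s and ζ = 12/(2·10.74) = 0.5589.
Damped frequency ω_d = ω_n√(1−ζ²) = 8.903 rad/s, so peak time T_p = π/ω_d = 0.353 s.

T_p = 0.353 s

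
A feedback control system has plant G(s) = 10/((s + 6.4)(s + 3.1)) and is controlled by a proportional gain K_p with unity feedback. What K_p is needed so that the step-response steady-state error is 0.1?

For a type-0 loop with proportional control, e_ss = 1/(1 + K_p·G(0)).
G(0) = 0.504. Require 1/(1 + K_p·0.504) = 0.1, so 1 + 0.504·K_p = 10.
K_p = (10 − 1)/0.504 = 17.9.

K_p = 17.9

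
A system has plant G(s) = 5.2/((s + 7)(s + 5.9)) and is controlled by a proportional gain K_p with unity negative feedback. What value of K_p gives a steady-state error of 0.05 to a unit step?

Steady-state error for a unit step on this type-0 loop is 1/(1 + K_p·G(0)).
G(0) = 0.1259. Require 1/(1 + K_p·0.1259) = 0.05, so 1 + 0.1259·K_p = 20.
K_p = (20 − 1)/0.1259 = 151.

K_p = 151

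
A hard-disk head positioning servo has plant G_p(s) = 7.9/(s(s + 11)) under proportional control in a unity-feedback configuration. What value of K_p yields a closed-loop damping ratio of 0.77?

Closed-loop characteristic equation: s² + 11s + K_p·7.9 = 0.
So ω_n = √(7.9K_p) and 2ζω_n = 11, giving ζ = 11/(2√(7.9K_p)).
Setting ζ = 0.77: √(7.9K_p) = 11/(2·0.77) = 7.143, so K_p = 51.02/7.9 = 6.46.

K_p = 6.46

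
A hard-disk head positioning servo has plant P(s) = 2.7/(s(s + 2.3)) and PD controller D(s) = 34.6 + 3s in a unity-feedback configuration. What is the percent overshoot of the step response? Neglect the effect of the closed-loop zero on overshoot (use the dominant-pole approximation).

13.5%

Forward path: (34.6 + 3s)·2.7/(s(s+2.3)). The closed-loop characteristic equation is s² + (2.3 + 2.7·3)s + 2.7·34.6 = 0.
That is s² + 10.4s + 93.42 = 0, so ω_n = 9.665 rad/s and ζ = 10.4/(2·9.665) = 0.538.
%OS = 100·exp(−πζ/√(1−ζ²)) = 13.5%.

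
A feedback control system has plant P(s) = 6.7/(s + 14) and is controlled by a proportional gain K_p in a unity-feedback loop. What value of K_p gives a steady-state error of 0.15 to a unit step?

K_p = 11.8

For a type-0 loop with proportional control, e_ss = 1/(1 + K_p·P(0)).
P(0) = 0.4786. Require 1/(1 + K_p·0.4786) = 0.15, so 1 + 0.4786·K_p = 6.667.
K_p = (6.667 − 1)/0.4786 = 11.8.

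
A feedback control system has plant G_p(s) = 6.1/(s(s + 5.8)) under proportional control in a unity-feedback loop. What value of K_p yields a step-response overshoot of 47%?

K_p = 25.2

From %OS = 100·exp(−πζ/√(1−ζ²)) = 47%, ζ = −ln(0.47)/√(π²+ln²(0.47)) = 0.2337.
Characteristic equation s² + 5.8s + 6.1K_p = 0 gives ζ = 5.8/(2√(6.1K_p)).
Setting ζ = 0.2337: √(6.1K_p) = 5.8/(2·0.2337) = 12.41, so K_p = 154/6.1 = 25.2.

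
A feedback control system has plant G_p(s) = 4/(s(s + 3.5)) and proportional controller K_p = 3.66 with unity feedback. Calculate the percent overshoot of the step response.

From 1 + K_pG_p(s) = 0: s² + 3.5s + 14.64 = 0 ⇒ ω_n = 3.826, ζ = 0.4574.
%OS = 100·exp(−πζ/√(1−ζ²)) = 100·exp(−π·0.4574/√0.7908) = 19.9%.

19.9%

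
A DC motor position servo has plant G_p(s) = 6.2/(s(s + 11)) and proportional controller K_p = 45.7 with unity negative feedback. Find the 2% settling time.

T_s ≈ 0.727 s

From 1 + K_pG_p(s) = 0: s² + 11s + 283.3 = 0 ⇒ ω_n = 16.83, ζ = 0.3267.
2% settling time T_s ≈ 4/(ζω_n) = 4/5.5 = 0.727 s.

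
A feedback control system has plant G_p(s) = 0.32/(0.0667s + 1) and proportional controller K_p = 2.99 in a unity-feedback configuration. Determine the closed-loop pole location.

s = -29.34

Closed loop: T(s) = K_p·G_p/(1+K_p·G_p) = 0.9568/(0.0667s + 1 + 0.9568), with pole at s = −(1 + 0.9568)/0.0667 = −29.34.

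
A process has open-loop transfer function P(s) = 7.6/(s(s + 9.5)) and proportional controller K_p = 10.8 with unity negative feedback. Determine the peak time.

T_p = 0.407 s

From 1 + K_pP(s) = 0: s² + 9.5s + 82.08 = 0 ⇒ ω_n = 9.06, ζ = 0.5243.
Damped frequency ω_d = ω_n√(1−ζ²) = 7.715 rad/s, so peak time T_p = π/ω_d = 0.407 s.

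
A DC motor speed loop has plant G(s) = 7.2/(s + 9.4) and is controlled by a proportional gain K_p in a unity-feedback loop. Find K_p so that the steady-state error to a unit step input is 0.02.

K_p = 64

Steady-state error for a unit step on this type-0 loop is 1/(1 + K_p·G(0)).
G(0) = 0.766. Require 1/(1 + K_p·0.766) = 0.02, so 1 + 0.766·K_p = 50.
K_p = (50 − 1)/0.766 = 64.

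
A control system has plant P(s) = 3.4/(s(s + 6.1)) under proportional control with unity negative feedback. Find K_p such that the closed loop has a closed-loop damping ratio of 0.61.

K_p = 7.35

Closed-loop characteristic equation: s² + 6.1s + K_p·3.4 = 0.
So ω_n = √(3.4K_p) and 2ζω_n = 6.1, giving ζ = 6.1/(2√(3.4K_p)).
Setting ζ = 0.61: √(3.4K_p) = 6.1/(2·0.61) = 5, so K_p = 25/3.4 = 7.35.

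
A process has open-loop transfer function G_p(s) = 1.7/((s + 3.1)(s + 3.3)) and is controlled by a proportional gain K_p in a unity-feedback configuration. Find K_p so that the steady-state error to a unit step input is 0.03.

K_p = 195

The loop is type 0, so e_ss(step) = 1/(1 + K_pos) with K_pos = K_p·G_p(0).
G_p(0) = 0.1662. Require 1/(1 + K_p·0.1662) = 0.03, so 1 + 0.1662·K_p = 33.33.
K_p = (33.33 − 1)/0.1662 = 195.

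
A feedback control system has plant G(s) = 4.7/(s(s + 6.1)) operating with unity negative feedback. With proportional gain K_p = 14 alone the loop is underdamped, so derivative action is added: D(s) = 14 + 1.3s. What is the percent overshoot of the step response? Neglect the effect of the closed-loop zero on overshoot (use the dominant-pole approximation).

Forward path: (14 + 1.3s)·4.7/(s(s+6.1)). The closed-loop characteristic equation is s² + (6.1 + 4.7·1.3)s + 4.7·14 = 0.
That is s² + 12.21s + 65.8 = 0, so ω_n = 8.112 rad/s and ζ = 12.21/(2·8.112) = 0.7526.
%OS = 100·exp(−πζ/√(1−ζ²)) = 2.76%.

2.76%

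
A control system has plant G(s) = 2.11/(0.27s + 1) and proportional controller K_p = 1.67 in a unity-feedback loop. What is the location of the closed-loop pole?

Closed loop: T(s) = K_p·G/(1+K_p·G) = 3.524/(0.27s + 1 + 3.524), with pole at s = −(1 + 3.524)/0.27 = −16.75.

s = -16.75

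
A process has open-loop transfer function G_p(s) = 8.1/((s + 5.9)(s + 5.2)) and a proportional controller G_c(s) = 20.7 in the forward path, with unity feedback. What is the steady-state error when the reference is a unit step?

The loop is type 0. Static position error constant K_pos = G_c(0)·G_p(0) = 20.7·0.264 = 5.465.
Steady-state error to a unit step: e_ss = 1/(1+K_pos) = 1/6.465 = 0.155.

0.155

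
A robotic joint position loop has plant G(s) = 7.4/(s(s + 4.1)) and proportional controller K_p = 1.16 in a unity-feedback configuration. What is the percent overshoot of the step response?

From 1 + K_pG(s) = 0: s² + 4.1s + 8.584 = 0 ⇒ ω_n = 2.93, ζ = 0.6997.
%OS = 100·exp(−πζ/√(1−ζ²)) = 100·exp(−π·0.6997/√0.5104) = 4.61%.

4.61%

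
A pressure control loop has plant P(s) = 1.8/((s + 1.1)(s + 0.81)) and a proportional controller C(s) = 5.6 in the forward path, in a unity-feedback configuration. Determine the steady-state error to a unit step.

0.0812

The loop is type 0. Static position error constant K_pos = C(0)·P(0) = 5.6·2.02 = 11.31.
Steady-state error to a unit step: e_ss = 1/(1+K_pos) = 1/12.31 = 0.0812.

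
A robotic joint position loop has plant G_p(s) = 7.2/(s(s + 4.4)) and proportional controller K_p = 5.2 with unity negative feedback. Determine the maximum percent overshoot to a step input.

29.8%

Closed-loop characteristic equation: s² + 4.4s + 37.44 = 0, so ω_n = 6.119 rad/s and ζ = 4.4/(2·6.119) = 0.3595.
%OS = 100·exp(−πζ/√(1−ζ²)) = 100·exp(−π·0.3595/√0.8707) = 29.8%.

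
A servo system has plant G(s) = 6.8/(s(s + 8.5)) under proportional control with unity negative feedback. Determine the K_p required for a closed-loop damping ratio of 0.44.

K_p = 13.7

Closed-loop characteristic equation: s² + 8.5s + K_p·6.8 = 0.
So ω_n = √(6.8K_p) and 2ζω_n = 8.5, giving ζ = 8.5/(2√(6.8K_p)).
Setting ζ = 0.44: √(6.8K_p) = 8.5/(2·0.44) = 9.659, so K_p = 93.3/6.8 = 13.7.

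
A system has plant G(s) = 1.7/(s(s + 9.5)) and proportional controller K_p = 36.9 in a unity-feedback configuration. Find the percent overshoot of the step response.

From 1 + K_pG(s) = 0: s² + 9.5s + 62.73 = 0 ⇒ ω_n = 7.92, ζ = 0.5997.
%OS = 100·exp(−πζ/√(1−ζ²)) = 100·exp(−π·0.5997/√0.6403) = 9.49%.

9.49%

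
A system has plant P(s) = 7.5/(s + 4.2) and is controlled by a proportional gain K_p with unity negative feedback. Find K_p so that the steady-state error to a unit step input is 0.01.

The loop is type 0, so e_ss(step) = 1/(1 + K_pos) with K_pos = K_p·P(0).
P(0) = 1.786. Require 1/(1 + K_p·1.786) = 0.01, so 1 + 1.786·K_p = 100.
K_p = (100 − 1)/1.786 = 55.4.

K_p = 55.4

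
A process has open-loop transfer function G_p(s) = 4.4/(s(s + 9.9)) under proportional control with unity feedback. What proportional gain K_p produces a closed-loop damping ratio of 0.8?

Closed-loop characteristic equation: s² + 9.9s + K_p·4.4 = 0.
So ω_n = √(4.4K_p) and 2ζω_n = 9.9, giving ζ = 9.9/(2√(4.4K_p)).
Setting ζ = 0.8: √(4.4K_p) = 9.9/(2·0.8) = 6.188, so K_p = 38.29/4.4 = 8.7.

K_p = 8.7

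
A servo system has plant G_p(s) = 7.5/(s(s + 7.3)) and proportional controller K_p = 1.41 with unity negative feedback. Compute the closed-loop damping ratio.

ζ = 1.12

1 + K_p·G_p(s) = 0 gives s² + 7.3s + 10.57 = 0.
So ω_n² = 10.57 ⇒ ω_n = 3.252 rad/s, and ζ = 7.3/(2ω_n) = 1.12.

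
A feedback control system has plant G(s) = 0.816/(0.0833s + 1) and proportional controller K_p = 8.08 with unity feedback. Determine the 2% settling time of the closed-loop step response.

Closed loop: T(s) = K_p·G/(1+K_p·G) = 6.593/(0.0833s + 1 + 6.593), with pole at s = −(1 + 6.593)/0.0833 = −91.16.
τ = 1/91.16 = 0.01097 s, so 2% settling time ≈ 4τ = 0.0439 s.

T_s ≈ 0.0439 s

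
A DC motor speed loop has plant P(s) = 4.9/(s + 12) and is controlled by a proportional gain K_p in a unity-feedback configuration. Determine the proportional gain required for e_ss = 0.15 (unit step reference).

The loop is type 0, so e_ss(step) = 1/(1 + K_pos) with K_pos = K_p·P(0).
P(0) = 0.4083. Require 1/(1 + K_p·0.4083) = 0.15, so 1 + 0.4083·K_p = 6.667.
K_p = (6.667 − 1)/0.4083 = 13.9.

K_p = 13.9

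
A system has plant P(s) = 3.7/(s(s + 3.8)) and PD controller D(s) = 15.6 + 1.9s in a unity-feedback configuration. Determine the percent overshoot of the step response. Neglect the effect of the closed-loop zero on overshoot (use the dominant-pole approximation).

4.11%

Forward path: (15.6 + 1.9s)·3.7/(s(s+3.8)). The closed-loop characteristic equation is s² + (3.8 + 3.7·1.9)s + 3.7·15.6 = 0.
That is s² + 10.83s + 57.72 = 0, so ω_n = 7.597 rad/s and ζ = 10.83/(2·7.597) = 0.7127.
%OS = 100·exp(−πζ/√(1−ζ²)) = 4.11%.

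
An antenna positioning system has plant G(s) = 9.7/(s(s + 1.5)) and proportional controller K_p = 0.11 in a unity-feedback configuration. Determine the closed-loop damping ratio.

With unity feedback the closed-loop characteristic equation is s² + 1.5s + 0.11·9.7 = s² + 1.5s + 1.067 = 0.
Matching s² + 2ζω_n s + ω_n²: ω_n = √1.067 = 1.033 rad/s and 2ζω_n = 1.5, so ζ = 1.5/(2·1.033) = 0.726.

ζ = 0.726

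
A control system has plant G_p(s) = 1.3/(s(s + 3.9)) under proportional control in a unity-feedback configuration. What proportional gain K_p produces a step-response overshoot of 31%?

From %OS = 100·exp(−πζ/√(1−ζ²)) = 31%, ζ = −ln(0.31)/√(π²+ln²(0.31)) = 0.3493.
Characteristic equation s² + 3.9s + 1.3K_p = 0 gives ζ = 3.9/(2√(1.3K_p)).
Setting ζ = 0.3493: √(1.3K_p) = 3.9/(2·0.3493) = 5.582, so K_p = 31.16/1.3 = 24.

K_p = 24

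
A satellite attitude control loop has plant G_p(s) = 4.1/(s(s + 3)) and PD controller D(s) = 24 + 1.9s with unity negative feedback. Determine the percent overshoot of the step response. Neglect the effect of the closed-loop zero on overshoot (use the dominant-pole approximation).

Forward path: (24 + 1.9s)·4.1/(s(s+3)). The closed-loop characteristic equation is s² + (3 + 4.1·1.9)s + 4.1·24 = 0.
That is s² + 10.79s + 98.4 = 0, so ω_n = 9.92 rad/s and ζ = 10.79/(2·9.92) = 0.5439.
%OS = 100·exp(−πζ/√(1−ζ²)) = 13.1%.

13.1%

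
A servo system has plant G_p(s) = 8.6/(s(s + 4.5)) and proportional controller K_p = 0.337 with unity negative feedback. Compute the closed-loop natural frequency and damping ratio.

With unity feedback the closed-loop characteristic equation is s² + 4.5s + 0.337·8.6 = s² + 4.5s + 2.898 = 0.
So ω_n² = 2.898 ⇒ ω_n = 1.702 rad/s, and ζ = 4.5/(2ω_n) = 1.32.

ω_n = 1.7 rad/s, ζ = 1.32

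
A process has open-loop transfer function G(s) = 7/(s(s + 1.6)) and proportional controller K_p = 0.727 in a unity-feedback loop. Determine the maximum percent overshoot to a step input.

30.4%

From 1 + K_pG(s) = 0: s² + 1.6s + 5.089 = 0 ⇒ ω_n = 2.256, ζ = 0.3546.
%OS = 100·exp(−πζ/√(1−ζ²)) = 100·exp(−π·0.3546/√0.8742) = 30.4%.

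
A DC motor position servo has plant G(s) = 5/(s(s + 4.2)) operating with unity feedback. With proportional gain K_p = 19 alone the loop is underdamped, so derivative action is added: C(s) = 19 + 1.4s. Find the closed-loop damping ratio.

Forward path: (19 + 1.4s)·5/(s(s+4.2)). The closed-loop characteristic equation is s² + (4.2 + 5·1.4)s + 5·19 = 0.
That is s² + 11.2s + 95 = 0, so ω_n = 9.747 rad/s and ζ = 11.2/(2·9.747) = 0.5745.

ζ = 0.575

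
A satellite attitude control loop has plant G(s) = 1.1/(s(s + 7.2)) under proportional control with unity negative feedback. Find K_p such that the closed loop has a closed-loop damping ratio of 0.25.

K_p = 189

Closed-loop characteristic equation: s² + 7.2s + K_p·1.1 = 0.
So ω_n = √(1.1K_p) and 2ζω_n = 7.2, giving ζ = 7.2/(2√(1.1K_p)).
Setting ζ = 0.25: √(1.1K_p) = 7.2/(2·0.25) = 14.4, so K_p = 207.4/1.1 = 189.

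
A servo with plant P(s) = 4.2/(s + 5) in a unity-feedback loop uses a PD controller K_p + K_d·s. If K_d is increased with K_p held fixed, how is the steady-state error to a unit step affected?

At s = 0 the derivative term contributes nothing: C(0) = K_p regardless of K_d, so K_pos = K_p·P(0) and e_ss are unchanged.

unchanged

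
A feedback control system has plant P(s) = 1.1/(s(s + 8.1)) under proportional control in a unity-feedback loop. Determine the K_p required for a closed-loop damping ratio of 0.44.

Closed-loop characteristic equation: s² + 8.1s + K_p·1.1 = 0.
So ω_n = √(1.1K_p) and 2ζω_n = 8.1, giving ζ = 8.1/(2√(1.1K_p)).
Setting ζ = 0.44: √(1.1K_p) = 8.1/(2·0.44) = 9.205, so K_p = 84.72/1.1 = 77.

K_p = 77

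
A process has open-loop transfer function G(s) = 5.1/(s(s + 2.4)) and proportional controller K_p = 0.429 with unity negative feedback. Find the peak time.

T_p = 3.63 s

Closed-loop characteristic equation: s² + 2.4s + 2.188 = 0, so ω_n = 1.479 rad/s and ζ = 2.4/(2·1.479) = 0.8113.
Damped frequency ω_d = ω_n√(1−ζ²) = 0.8648 rad/s, so peak time T_p = π/ω_d = 3.63 s.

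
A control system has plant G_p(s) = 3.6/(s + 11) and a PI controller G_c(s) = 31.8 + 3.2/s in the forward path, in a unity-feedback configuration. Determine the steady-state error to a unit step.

The open loop G_c(s)G_p(s) has a pole at the origin (type 1), so the static position error constant is infinite and e_ss = 1/(1+∞) = 0.

0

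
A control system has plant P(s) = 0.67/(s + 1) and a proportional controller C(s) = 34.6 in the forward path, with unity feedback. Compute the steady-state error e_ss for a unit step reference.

The loop is type 0. Static position error constant K_pos = C(0)·P(0) = 34.6·0.67 = 23.18.
Steady-state error to a unit step: e_ss = 1/(1+K_pos) = 1/24.18 = 0.0414.

0.0414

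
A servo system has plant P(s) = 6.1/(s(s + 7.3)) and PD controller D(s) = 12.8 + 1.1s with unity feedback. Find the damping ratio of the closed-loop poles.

ζ = 0.793

Forward path: (12.8 + 1.1s)·6.1/(s(s+7.3)). The closed-loop characteristic equation is s² + (7.3 + 6.1·1.1)s + 6.1·12.8 = 0.
That is s² + 14.01s + 78.08 = 0, so ω_n = 8.836 rad/s and ζ = 14.01/(2·8.836) = 0.7928.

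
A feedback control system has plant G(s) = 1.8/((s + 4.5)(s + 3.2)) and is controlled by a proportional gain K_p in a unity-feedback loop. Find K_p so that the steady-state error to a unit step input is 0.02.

K_p = 392

For a type-0 loop with proportional control, e_ss = 1/(1 + K_p·G(0)).
G(0) = 0.125. Require 1/(1 + K_p·0.125) = 0.02, so 1 + 0.125·K_p = 50.
K_p = (50 − 1)/0.125 = 392.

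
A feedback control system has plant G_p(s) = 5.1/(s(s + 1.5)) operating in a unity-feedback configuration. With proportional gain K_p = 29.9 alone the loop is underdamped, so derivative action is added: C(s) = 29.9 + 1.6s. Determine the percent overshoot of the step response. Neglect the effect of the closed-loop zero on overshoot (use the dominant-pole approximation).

Forward path: (29.9 + 1.6s)·5.1/(s(s+1.5)). The closed-loop characteristic equation is s² + (1.5 + 5.1·1.6)s + 5.1·29.9 = 0.
That is s² + 9.66s + 152.5 = 0, so ω_n = 12.35 rad/s and ζ = 9.66/(2·12.35) = 0.3911.
%OS = 100·exp(−πζ/√(1−ζ²)) = 26.3%.

26.3%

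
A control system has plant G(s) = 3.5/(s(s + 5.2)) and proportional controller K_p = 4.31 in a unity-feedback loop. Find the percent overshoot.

Closed-loop characteristic equation: s² + 5.2s + 15.08 = 0, so ω_n = 3.884 rad/s and ζ = 5.2/(2·3.884) = 0.6694.
%OS = 100·exp(−πζ/√(1−ζ²)) = 100·exp(−π·0.6694/√0.5519) = 5.9%.

5.9%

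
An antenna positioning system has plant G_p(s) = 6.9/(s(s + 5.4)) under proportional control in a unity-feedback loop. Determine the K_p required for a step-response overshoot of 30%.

From %OS = 100·exp(−πζ/√(1−ζ²)) = 30%, ζ = −ln(0.3)/√(π²+ln²(0.3)) = 0.3579.
Characteristic equation s² + 5.4s + 6.9K_p = 0 gives ζ = 5.4/(2√(6.9K_p)).
Setting ζ = 0.3579: √(6.9K_p) = 5.4/(2·0.3579) = 7.545, so K_p = 56.93/6.9 = 8.25.

K_p = 8.25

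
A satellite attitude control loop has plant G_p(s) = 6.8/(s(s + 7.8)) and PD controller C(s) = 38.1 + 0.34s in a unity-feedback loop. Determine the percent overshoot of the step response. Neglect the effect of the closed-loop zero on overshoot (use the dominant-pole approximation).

Forward path: (38.1 + 0.34s)·6.8/(s(s+7.8)). The closed-loop characteristic equation is s² + (7.8 + 6.8·0.34)s + 6.8·38.1 = 0.
That is s² + 10.11s + 259.1 = 0, so ω_n = 16.1 rad/s and ζ = 10.11/(2·16.1) = 0.3141.
%OS = 100·exp(−πζ/√(1−ζ²)) = 35.4%.

35.4%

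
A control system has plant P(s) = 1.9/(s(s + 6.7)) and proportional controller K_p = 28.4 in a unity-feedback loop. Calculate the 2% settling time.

The closed-loop denominator s² + 6.7s + 53.96 gives ω_n = √53.96 = 7.346 and ζ = 6.7/(2ω_n) = 0.456.
2% settling time T_s ≈ 4/(ζω_n) = 4/3.35 = 1.19 s.

T_s ≈ 1.19 s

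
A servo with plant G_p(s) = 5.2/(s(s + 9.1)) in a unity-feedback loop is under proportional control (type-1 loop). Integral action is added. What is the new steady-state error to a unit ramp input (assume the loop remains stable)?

0

The integrator raises the loop to type 2, so K_v → ∞ and e_ss to a ramp is zero.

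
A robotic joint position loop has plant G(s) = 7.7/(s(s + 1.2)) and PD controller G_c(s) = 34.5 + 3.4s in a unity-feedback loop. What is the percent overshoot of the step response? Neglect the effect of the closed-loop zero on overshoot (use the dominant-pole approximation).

0.773%

Forward path: (34.5 + 3.4s)·7.7/(s(s+1.2)). The closed-loop characteristic equation is s² + (1.2 + 7.7·3.4)s + 7.7·34.5 = 0.
That is s² + 27.38s + 265.7 = 0, so ω_n = 16.3 rad/s and ζ = 27.38/(2·16.3) = 0.8399.
%OS = 100·exp(−πζ/√(1−ζ²)) = 0.773%.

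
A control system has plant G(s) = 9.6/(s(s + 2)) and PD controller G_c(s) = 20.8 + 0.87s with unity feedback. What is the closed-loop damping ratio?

ζ = 0.366

Forward path: (20.8 + 0.87s)·9.6/(s(s+2)). The closed-loop characteristic equation is s² + (2 + 9.6·0.87)s + 9.6·20.8 = 0.
That is s² + 10.35s + 199.7 = 0, so ω_n = 14.13 rad/s and ζ = 10.35/(2·14.13) = 0.3663.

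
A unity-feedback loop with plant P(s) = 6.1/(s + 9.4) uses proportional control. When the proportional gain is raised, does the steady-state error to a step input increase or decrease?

e_ss = 1/(1 + K_p·P(0)); a larger K_p raises the denominator, so e_ss decreases.

decrease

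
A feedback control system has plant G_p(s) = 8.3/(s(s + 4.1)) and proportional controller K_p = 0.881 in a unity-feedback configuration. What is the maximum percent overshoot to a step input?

The closed-loop denominator s² + 4.1s + 7.312 gives ω_n = √7.312 = 2.704 and ζ = 4.1/(2ω_n) = 0.7581.
%OS = 100·exp(−πζ/√(1−ζ²)) = 100·exp(−π·0.7581/√0.4253) = 2.59%.

2.59%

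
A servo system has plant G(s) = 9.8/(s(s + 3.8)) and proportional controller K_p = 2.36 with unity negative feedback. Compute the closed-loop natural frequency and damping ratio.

ω_n = 4.81 rad/s, ζ = 0.395

The closed-loop denominator is s(s+3.8) + 2.36·9.8 = s² + 3.8s + 23.13.
Matching s² + 2ζω_n s + ω_n²: ω_n = √23.13 = 4.809 rad/s and 2ζω_n = 3.8, so ζ = 3.8/(2·4.809) = 0.395.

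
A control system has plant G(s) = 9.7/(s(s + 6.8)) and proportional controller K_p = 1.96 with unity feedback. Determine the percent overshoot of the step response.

From 1 + K_pG(s) = 0: s² + 6.8s + 19.01 = 0 ⇒ ω_n = 4.36, ζ = 0.7798.
%OS = 100·exp(−πζ/√(1−ζ²)) = 100·exp(−π·0.7798/√0.392) = 2%.

2%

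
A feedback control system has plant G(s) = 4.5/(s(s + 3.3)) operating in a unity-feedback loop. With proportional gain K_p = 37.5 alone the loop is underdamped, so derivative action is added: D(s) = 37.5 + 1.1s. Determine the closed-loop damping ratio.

Forward path: (37.5 + 1.1s)·4.5/(s(s+3.3)). The closed-loop characteristic equation is s² + (3.3 + 4.5·1.1)s + 4.5·37.5 = 0.
That is s² + 8.25s + 168.8 = 0, so ω_n = 12.99 rad/s and ζ = 8.25/(2·12.99) = 0.3175.

ζ = 0.318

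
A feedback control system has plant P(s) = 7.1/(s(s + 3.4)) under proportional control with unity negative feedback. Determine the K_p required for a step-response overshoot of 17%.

K_p = 1.69

From %OS = 100·exp(−πζ/√(1−ζ²)) = 17%, ζ = −ln(0.17)/√(π²+ln²(0.17)) = 0.4913.
Characteristic equation s² + 3.4s + 7.1K_p = 0 gives ζ = 3.4/(2√(7.1K_p)).
Setting ζ = 0.4913: √(7.1K_p) = 3.4/(2·0.4913) = 3.46, so K_p = 11.97/7.1 = 1.69.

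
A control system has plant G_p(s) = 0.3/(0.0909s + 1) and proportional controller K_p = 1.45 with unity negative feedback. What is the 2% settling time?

T_s ≈ 0.253 s

Closed loop: T(s) = K_p·G_p/(1+K_p·G_p) = 0.435/(0.0909s + 1 + 0.435), with pole at s = −(1 + 0.435)/0.0909 = −15.79.
τ = 1/15.79 = 0.06334 s, so 2% settling time ≈ 4τ = 0.253 s.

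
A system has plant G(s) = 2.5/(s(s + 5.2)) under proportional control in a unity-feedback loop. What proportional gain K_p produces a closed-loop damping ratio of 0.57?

K_p = 8.32

Closed-loop characteristic equation: s² + 5.2s + K_p·2.5 = 0.
So ω_n = √(2.5K_p) and 2ζω_n = 5.2, giving ζ = 5.2/(2√(2.5K_p)).
Setting ζ = 0.57: √(2.5K_p) = 5.2/(2·0.57) = 4.561, so K_p = 20.81/2.5 = 8.32.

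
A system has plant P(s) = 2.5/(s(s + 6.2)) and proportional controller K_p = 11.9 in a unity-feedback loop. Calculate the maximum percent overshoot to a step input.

11.4%

Closed-loop characteristic equation: s² + 6.2s + 29.75 = 0, so ω_n = 5.454 rad/s and ζ = 6.2/(2·5.454) = 0.5684.
%OS = 100·exp(−πζ/√(1−ζ²)) = 100·exp(−π·0.5684/√0.677) = 11.4%.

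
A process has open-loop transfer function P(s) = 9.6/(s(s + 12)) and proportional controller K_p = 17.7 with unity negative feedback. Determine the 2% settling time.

T_s ≈ 0.667 s

The closed-loop denominator s² + 12s + 169.9 gives ω_n = √169.9 = 13.04 and ζ = 12/(2ω_n) = 0.4603.
2% settling time T_s ≈ 4/(ζω_n) = 4/6 = 0.667 s.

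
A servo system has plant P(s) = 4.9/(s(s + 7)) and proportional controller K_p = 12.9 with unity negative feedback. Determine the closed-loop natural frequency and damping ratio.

With unity feedback the closed-loop characteristic equation is s² + 7s + 12.9·4.9 = s² + 7s + 63.21 = 0.
Matching s² + 2ζω_n s + ω_n²: ω_n = √63.21 = 7.95 rad/s and 2ζω_n = 7, so ζ = 7/(2·7.95) = 0.44.

ω_n = 7.95 rad/s, ζ = 0.44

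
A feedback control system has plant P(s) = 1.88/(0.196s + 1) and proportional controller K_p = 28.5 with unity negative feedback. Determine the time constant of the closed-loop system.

Closed loop: T(s) = K_p·P/(1+K_p·P) = 53.58/(0.196s + 1 + 53.58), with pole at s = −(1 + 53.58)/0.196 = −278.5.
Closed-loop time constant τ = 1/278.5 = 0.00359 s.

τ = 0.00359 s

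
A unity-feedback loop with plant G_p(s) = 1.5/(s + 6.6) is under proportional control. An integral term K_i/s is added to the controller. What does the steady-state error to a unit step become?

0

Adding integral action puts a pole at s = 0 in the forward path, raising the system type to 1; a type-1 loop has zero steady-state error to a step.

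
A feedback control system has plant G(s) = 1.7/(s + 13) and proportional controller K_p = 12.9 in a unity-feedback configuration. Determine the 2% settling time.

T_s ≈ 0.115 s

Closed-loop transfer function: T(s) = K_p·G(s)/(1 + K_p·G(s)) = 21.93/(s + 13 + 21.93) = 21.93/(s + 34.93).
Time constant τ = 1/34.93 = 0.02863 s, so the 2% settling time is about 4τ = 0.115 s.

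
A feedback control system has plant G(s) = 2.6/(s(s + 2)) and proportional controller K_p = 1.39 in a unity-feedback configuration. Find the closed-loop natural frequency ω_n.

1 + K_p·G(s) = 0 gives s² + 2s + 3.614 = 0.
So ω_n² = 3.614 ⇒ ω_n = 1.901 rad/s, and ζ = 2/(2ω_n) = 0.526.

ω_n = 1.9 rad/s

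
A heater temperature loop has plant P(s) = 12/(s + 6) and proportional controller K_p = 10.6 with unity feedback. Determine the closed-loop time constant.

τ = 0.00751 s

Closed-loop transfer function: T(s) = K_p·P(s)/(1 + K_p·P(s)) = 127.2/(s + 6 + 127.2) = 127.2/(s + 133.2).
Time constant τ = 1/133.2 = 0.00751 s.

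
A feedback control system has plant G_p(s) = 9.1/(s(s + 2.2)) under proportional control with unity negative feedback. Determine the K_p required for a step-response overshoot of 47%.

From %OS = 100·exp(−πζ/√(1−ζ²)) = 47%, ζ = −ln(0.47)/√(π²+ln²(0.47)) = 0.2337.
Characteristic equation s² + 2.2s + 9.1K_p = 0 gives ζ = 2.2/(2√(9.1K_p)).
Setting ζ = 0.2337: √(9.1K_p) = 2.2/(2·0.2337) = 4.707, so K_p = 22.16/9.1 = 2.44.

K_p = 2.44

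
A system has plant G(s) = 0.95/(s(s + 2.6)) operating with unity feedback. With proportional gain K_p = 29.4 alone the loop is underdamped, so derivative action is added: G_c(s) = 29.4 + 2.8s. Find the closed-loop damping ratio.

ζ = 0.498

Forward path: (29.4 + 2.8s)·0.95/(s(s+2.6)). The closed-loop characteristic equation is s² + (2.6 + 0.95·2.8)s + 0.95·29.4 = 0.
That is s² + 5.26s + 27.93 = 0, so ω_n = 5.285 rad/s and ζ = 5.26/(2·5.285) = 0.4976.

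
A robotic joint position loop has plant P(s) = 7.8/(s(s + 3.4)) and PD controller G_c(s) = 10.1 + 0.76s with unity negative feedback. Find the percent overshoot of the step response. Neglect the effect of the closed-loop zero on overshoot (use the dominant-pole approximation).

14.4%

Forward path: (10.1 + 0.76s)·7.8/(s(s+3.4)). The closed-loop characteristic equation is s² + (3.4 + 7.8·0.76)s + 7.8·10.1 = 0.
That is s² + 9.328s + 78.78 = 0, so ω_n = 8.876 rad/s and ζ = 9.328/(2·8.876) = 0.5255.
%OS = 100·exp(−πζ/√(1−ζ²)) = 14.4%.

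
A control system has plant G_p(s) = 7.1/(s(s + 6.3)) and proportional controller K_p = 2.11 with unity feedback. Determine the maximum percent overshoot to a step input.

1.23%

Closed-loop characteristic equation: s² + 6.3s + 14.98 = 0, so ω_n = 3.871 rad/s and ζ = 6.3/(2·3.871) = 0.8138.
%OS = 100·exp(−πζ/√(1−ζ²)) = 100·exp(−π·0.8138/√0.3377) = 1.23%.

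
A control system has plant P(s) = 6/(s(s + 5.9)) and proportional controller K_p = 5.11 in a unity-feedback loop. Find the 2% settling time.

T_s ≈ 1.36 s

From 1 + K_pP(s) = 0: s² + 5.9s + 30.66 = 0 ⇒ ω_n = 5.537, ζ = 0.5328.
2% settling time T_s ≈ 4/(ζω_n) = 4/2.95 = 1.36 s.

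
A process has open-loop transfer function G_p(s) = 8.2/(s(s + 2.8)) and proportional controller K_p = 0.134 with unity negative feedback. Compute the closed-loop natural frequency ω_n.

1 + K_p·G_p(s) = 0 gives s² + 2.8s + 1.099 = 0.
So ω_n² = 1.099 ⇒ ω_n = 1.048 rad/s, and ζ = 2.8/(2ω_n) = 1.34.

ω_n = 1.05 rad/s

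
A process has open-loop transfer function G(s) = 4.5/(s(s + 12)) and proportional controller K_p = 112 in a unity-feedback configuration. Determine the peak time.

T_p = 0.145 s

From 1 + K_pG(s) = 0: s² + 12s + 504 = 0 ⇒ ω_n = 22.45, ζ = 0.2673.
Damped frequency ω_d = ω_n√(1−ζ²) = 21.63 rad/s, so peak time T_p = π/ω_d = 0.145 s.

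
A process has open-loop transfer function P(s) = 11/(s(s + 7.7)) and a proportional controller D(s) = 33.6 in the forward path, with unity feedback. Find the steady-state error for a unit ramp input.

0.0208

The loop has one pole at the origin (type 1). Velocity error constant K_v = lim_{s→0} s·D(s)P(s) = 33.6·11/7.7 = 48.
Steady-state error to a unit ramp: e_ss = 1/K_v = 0.0208.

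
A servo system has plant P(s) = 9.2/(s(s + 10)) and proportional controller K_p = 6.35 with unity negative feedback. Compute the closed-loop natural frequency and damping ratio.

ω_n = 7.64 rad/s, ζ = 0.654

The closed-loop denominator is s(s+10) + 6.35·9.2 = s² + 10s + 58.42.
So ω_n² = 58.42 ⇒ ω_n = 7.643 rad/s, and ζ = 10/(2ω_n) = 0.654.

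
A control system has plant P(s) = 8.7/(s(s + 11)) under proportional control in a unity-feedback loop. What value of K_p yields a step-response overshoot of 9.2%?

From %OS = 100·exp(−πζ/√(1−ζ²)) = 9.2%, ζ = −ln(0.092)/√(π²+ln²(0.092)) = 0.6048.
Characteristic equation s² + 11s + 8.7K_p = 0 gives ζ = 11/(2√(8.7K_p)).
Setting ζ = 0.6048: √(8.7K_p) = 11/(2·0.6048) = 9.094, so K_p = 82.69/8.7 = 9.51.

K_p = 9.51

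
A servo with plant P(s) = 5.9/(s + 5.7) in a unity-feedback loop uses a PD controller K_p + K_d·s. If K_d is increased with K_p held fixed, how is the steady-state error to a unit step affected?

At s = 0 the derivative term contributes nothing: C(0) = K_p regardless of K_d, so K_pos = K_p·P(0) and e_ss are unchanged.

unchanged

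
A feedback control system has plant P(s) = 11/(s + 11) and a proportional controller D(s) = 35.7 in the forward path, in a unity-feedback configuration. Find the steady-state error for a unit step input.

0.0272

The loop is type 0. Static position error constant K_pos = D(0)·P(0) = 35.7·1 = 35.7.
Steady-state error to a unit step: e_ss = 1/(1+K_pos) = 1/36.7 = 0.0272.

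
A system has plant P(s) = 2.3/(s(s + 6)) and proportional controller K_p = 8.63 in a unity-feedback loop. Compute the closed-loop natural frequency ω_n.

ω_n = 4.46 rad/s

With unity feedback the closed-loop characteristic equation is s² + 6s + 8.63·2.3 = s² + 6s + 19.85 = 0.
So ω_n² = 19.85 ⇒ ω_n = 4.455 rad/s, and ζ = 6/(2ω_n) = 0.673.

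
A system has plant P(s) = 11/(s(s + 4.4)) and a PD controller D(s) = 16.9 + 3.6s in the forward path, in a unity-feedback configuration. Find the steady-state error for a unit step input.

0

The open loop D(s)P(s) has a pole at the origin (type 1), so the static position error constant is infinite and e_ss = 1/(1+∞) = 0.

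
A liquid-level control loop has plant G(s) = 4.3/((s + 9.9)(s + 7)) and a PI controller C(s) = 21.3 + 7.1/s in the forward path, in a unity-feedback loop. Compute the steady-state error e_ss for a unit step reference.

The open loop C(s)G(s) has a pole at the origin (type 1), so the static position error constant is infinite and e_ss = 1/(1+∞) = 0.

0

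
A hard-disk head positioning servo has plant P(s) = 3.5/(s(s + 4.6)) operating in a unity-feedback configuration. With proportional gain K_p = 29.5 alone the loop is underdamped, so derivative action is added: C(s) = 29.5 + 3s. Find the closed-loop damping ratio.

Forward path: (29.5 + 3s)·3.5/(s(s+4.6)). The closed-loop characteristic equation is s² + (4.6 + 3.5·3)s + 3.5·29.5 = 0.
That is s² + 15.1s + 103.2 = 0, so ω_n = 10.16 rad/s and ζ = 15.1/(2·10.16) = 0.743.

ζ = 0.743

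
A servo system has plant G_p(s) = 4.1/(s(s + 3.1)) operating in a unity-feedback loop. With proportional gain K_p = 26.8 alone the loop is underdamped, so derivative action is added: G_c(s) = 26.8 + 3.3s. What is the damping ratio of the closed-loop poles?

Forward path: (26.8 + 3.3s)·4.1/(s(s+3.1)). The closed-loop characteristic equation is s² + (3.1 + 4.1·3.3)s + 4.1·26.8 = 0.
That is s² + 16.63s + 109.9 = 0, so ω_n = 10.48 rad/s and ζ = 16.63/(2·10.48) = 0.7932.

ζ = 0.793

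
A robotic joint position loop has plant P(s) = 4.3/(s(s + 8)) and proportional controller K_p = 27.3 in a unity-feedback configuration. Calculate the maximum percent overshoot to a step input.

From 1 + K_pP(s) = 0: s² + 8s + 117.4 = 0 ⇒ ω_n = 10.83, ζ = 0.3692.
%OS = 100·exp(−πζ/√(1−ζ²)) = 100·exp(−π·0.3692/√0.8637) = 28.7%.

28.7%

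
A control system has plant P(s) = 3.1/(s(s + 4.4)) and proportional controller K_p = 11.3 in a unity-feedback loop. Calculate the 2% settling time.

Closed-loop characteristic equation: s² + 4.4s + 35.03 = 0, so ω_n = 5.919 rad/s and ζ = 4.4/(2·5.919) = 0.3717.
2% settling time T_s ≈ 4/(ζω_n) = 4/2.2 = 1.82 s.

T_s ≈ 1.82 s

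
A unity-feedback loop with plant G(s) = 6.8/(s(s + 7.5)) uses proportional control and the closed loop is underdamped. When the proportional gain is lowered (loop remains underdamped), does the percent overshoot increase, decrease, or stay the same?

decrease

ζ = 7.5/(2√(6.8K_p)) rises as K_p falls; higher damping means less overshoot.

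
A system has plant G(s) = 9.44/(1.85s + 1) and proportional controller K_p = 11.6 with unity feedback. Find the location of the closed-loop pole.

s = -59.73

Closed loop: T(s) = K_p·G/(1+K_p·G) = 109.5/(1.85s + 1 + 109.5), with pole at s = −(1 + 109.5)/1.85 = −59.73.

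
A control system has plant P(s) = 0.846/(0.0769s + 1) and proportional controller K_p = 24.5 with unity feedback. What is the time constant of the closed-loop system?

τ = 0.00354 s

Closed loop: T(s) = K_p·P/(1+K_p·P) = 20.73/(0.0769s + 1 + 20.73), with pole at s = −(1 + 20.73)/0.0769 = −282.5.
Closed-loop time constant τ = 1/282.5 = 0.00354 s.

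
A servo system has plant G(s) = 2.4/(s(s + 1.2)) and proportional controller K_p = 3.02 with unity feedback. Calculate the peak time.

From 1 + K_pG(s) = 0: s² + 1.2s + 7.248 = 0 ⇒ ω_n = 2.692, ζ = 0.2229.
Damped frequency ω_d = ω_n√(1−ζ²) = 2.624 rad/s, so peak time T_p = π/ω_d = 1.2 s.

T_p = 1.2 s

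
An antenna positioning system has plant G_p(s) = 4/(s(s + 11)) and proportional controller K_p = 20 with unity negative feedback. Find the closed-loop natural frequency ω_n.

The closed-loop denominator is s(s+11) + 20·4 = s² + 11s + 80.
Matching s² + 2ζω_n s + ω_n²: ω_n = √80 = 8.944 rad/s and 2ζω_n = 11, so ζ = 11/(2·8.944) = 0.615.

ω_n = 8.94 rad/s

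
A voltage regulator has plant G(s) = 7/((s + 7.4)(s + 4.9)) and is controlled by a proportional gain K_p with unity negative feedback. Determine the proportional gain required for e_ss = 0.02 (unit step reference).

The loop is type 0, so e_ss(step) = 1/(1 + K_pos) with K_pos = K_p·G(0).
G(0) = 0.1931. Require 1/(1 + K_p·0.1931) = 0.02, so 1 + 0.1931·K_p = 50.
K_p = (50 − 1)/0.1931 = 254.

K_p = 254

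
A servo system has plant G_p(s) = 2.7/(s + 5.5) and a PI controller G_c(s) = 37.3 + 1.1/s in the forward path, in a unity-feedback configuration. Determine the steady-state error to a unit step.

The open loop G_c(s)G_p(s) has a pole at the origin (type 1), so the static position error constant is infinite and e_ss = 1/(1+∞) = 0.

0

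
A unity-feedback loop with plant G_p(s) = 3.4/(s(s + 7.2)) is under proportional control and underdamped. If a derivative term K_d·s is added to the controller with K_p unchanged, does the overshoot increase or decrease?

decrease

The derivative term adds K·K_d to the s-coefficient of the characteristic equation, raising 2ζω_n while ω_n is unchanged; ζ increases, so overshoot decreases.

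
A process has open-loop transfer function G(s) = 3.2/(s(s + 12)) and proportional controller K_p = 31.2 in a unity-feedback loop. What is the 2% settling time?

The closed-loop denominator s² + 12s + 99.84 gives ω_n = √99.84 = 9.992 and ζ = 12/(2ω_n) = 0.6005.
2% settling time T_s ≈ 4/(ζω_n) = 4/6 = 0.667 s.

T_s ≈ 0.667 s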